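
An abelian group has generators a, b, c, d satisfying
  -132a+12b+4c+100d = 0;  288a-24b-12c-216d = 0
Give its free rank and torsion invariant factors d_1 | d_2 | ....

Answer: M ≅ ℤ^2 ⊕ ℤ/4 ⊕ ℤ/12

Derivation:
rank_ℚ(R)=2; free=4−2=2
SNF(R) diag = [4, 12] → torsion [4, 12]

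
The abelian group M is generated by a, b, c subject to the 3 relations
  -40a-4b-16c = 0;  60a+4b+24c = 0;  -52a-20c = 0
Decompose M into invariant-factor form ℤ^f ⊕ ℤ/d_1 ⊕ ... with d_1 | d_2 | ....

Answer: M ≅ ℤ/4 ⊕ ℤ/4 ⊕ ℤ/4

Derivation:
rank_ℚ(R)=3; free=3−3=0
SNF(R) diag = [4, 4, 4] → torsion [4, 4, 4]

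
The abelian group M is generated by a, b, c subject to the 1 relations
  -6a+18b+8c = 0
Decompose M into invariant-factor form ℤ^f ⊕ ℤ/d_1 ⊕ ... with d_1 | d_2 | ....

Answer: M ≅ ℤ^2 ⊕ ℤ/2

Derivation:
rank_ℚ(R)=1; free=3−1=2
SNF(R) diag = [2] → torsion [2]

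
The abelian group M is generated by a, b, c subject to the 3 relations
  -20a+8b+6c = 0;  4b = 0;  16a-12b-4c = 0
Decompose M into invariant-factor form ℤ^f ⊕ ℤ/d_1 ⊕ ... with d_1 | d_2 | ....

Answer: M ≅ ℤ/2 ⊕ ℤ/4 ⊕ ℤ/8

Derivation:
rank_ℚ(R)=3; free=3−3=0
SNF(R) diag = [2, 4, 8] → torsion [2, 4, 8]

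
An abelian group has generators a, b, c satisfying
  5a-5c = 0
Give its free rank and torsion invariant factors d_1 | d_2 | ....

rank_ℚ(R)=1; free=3−1=2
SNF(R) diag = [5] → torsion [5]

Answer: M ≅ ℤ^2 ⊕ ℤ/5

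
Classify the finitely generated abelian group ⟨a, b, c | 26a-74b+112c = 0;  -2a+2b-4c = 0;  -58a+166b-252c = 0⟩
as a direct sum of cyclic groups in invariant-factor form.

rank_ℚ(R)=3; free=3−3=0
SNF(R) diag = [2, 4, 12] → torsion [2, 4, 12]

Answer: M ≅ ℤ/2 ⊕ ℤ/4 ⊕ ℤ/12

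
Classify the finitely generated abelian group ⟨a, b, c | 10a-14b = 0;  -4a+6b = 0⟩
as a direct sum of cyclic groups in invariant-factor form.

Answer: M ≅ ℤ^1 ⊕ ℤ/2 ⊕ ℤ/2

Derivation:
rank_ℚ(R)=2; free=3−2=1
SNF(R) diag = [2, 2] → torsion [2, 2]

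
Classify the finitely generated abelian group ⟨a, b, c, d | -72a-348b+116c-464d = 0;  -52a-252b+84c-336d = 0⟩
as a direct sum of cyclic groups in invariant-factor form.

rank_ℚ(R)=2; free=4−2=2
SNF(R) diag = [4, 4] → torsion [4, 4]

Answer: M ≅ ℤ^2 ⊕ ℤ/4 ⊕ ℤ/4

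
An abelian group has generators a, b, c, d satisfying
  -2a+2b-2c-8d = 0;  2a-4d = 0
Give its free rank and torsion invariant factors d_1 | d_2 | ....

Answer: M ≅ ℤ^2 ⊕ ℤ/2 ⊕ ℤ/2

Derivation:
rank_ℚ(R)=2; free=4−2=2
SNF(R) diag = [2, 2] → torsion [2, 2]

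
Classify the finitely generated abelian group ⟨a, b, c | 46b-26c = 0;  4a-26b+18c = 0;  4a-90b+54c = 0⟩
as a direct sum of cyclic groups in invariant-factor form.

rank_ℚ(R)=3; free=3−3=0
SNF(R) diag = [2, 4, 4] → torsion [2, 4, 4]

Answer: M ≅ ℤ/2 ⊕ ℤ/4 ⊕ ℤ/4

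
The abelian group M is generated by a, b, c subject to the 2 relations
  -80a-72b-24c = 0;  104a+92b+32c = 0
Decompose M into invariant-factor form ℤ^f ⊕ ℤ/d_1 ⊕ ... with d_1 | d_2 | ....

rank_ℚ(R)=2; free=3−2=1
SNF(R) diag = [4, 8] → torsion [4, 8]

Answer: M ≅ ℤ^1 ⊕ ℤ/4 ⊕ ℤ/8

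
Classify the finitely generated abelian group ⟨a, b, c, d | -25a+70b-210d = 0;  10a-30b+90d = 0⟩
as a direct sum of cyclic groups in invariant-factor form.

rank_ℚ(R)=2; free=4−2=2
SNF(R) diag = [5, 10] → torsion [5, 10]

Answer: M ≅ ℤ^2 ⊕ ℤ/5 ⊕ ℤ/10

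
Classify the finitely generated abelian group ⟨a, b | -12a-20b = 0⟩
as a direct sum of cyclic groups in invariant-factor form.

Answer: M ≅ ℤ^1 ⊕ ℤ/4

Derivation:
rank_ℚ(R)=1; free=2−1=1
SNF(R) diag = [4] → torsion [4]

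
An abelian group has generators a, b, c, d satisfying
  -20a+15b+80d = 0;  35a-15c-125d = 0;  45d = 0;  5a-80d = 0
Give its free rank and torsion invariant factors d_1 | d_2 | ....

rank_ℚ(R)=4; free=4−4=0
SNF(R) diag = [5, 15, 15, 45] → torsion [5, 15, 15, 45]

Answer: M ≅ ℤ/5 ⊕ ℤ/15 ⊕ ℤ/15 ⊕ ℤ/45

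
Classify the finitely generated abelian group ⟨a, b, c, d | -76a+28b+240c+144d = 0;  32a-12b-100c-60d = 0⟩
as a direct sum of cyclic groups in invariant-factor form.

Answer: M ≅ ℤ^2 ⊕ ℤ/4 ⊕ ℤ/4

Derivation:
rank_ℚ(R)=2; free=4−2=2
SNF(R) diag = [4, 4] → torsion [4, 4]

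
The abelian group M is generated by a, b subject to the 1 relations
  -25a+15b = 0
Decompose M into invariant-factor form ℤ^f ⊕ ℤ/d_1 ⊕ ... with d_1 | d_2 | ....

Answer: M ≅ ℤ^1 ⊕ ℤ/5

Derivation:
rank_ℚ(R)=1; free=2−1=1
SNF(R) diag = [5] → torsion [5]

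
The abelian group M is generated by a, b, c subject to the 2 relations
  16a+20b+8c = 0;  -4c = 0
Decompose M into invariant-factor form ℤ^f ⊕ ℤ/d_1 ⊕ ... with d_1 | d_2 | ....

Answer: M ≅ ℤ^1 ⊕ ℤ/4 ⊕ ℤ/4

Derivation:
rank_ℚ(R)=2; free=3−2=1
SNF(R) diag = [4, 4] → torsion [4, 4]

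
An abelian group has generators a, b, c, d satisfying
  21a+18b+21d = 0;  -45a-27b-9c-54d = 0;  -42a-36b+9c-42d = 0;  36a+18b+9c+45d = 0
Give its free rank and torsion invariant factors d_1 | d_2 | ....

rank_ℚ(R)=4; free=4−4=0
SNF(R) diag = [3, 9, 9, 9] → torsion [3, 9, 9, 9]

Answer: M ≅ ℤ/3 ⊕ ℤ/9 ⊕ ℤ/9 ⊕ ℤ/9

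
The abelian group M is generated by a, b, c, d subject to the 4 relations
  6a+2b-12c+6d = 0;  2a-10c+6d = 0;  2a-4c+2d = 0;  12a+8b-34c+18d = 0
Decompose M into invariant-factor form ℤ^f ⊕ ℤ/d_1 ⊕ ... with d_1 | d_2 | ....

Answer: M ≅ ℤ/2 ⊕ ℤ/2 ⊕ ℤ/2 ⊕ ℤ/2

Derivation:
rank_ℚ(R)=4; free=4−4=0
SNF(R) diag = [2, 2, 2, 2] → torsion [2, 2, 2, 2]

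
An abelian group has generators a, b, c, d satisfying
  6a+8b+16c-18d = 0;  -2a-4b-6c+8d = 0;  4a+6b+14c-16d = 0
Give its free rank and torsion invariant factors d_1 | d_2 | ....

Answer: M ≅ ℤ^1 ⊕ ℤ/2 ⊕ ℤ/2 ⊕ ℤ/6

Derivation:
rank_ℚ(R)=3; free=4−3=1
SNF(R) diag = [2, 2, 6] → torsion [2, 2, 6]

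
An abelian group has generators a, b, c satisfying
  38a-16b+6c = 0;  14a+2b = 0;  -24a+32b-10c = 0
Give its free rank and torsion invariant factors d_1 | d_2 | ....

rank_ℚ(R)=3; free=3−3=0
SNF(R) diag = [2, 2, 6] → torsion [2, 2, 6]

Answer: M ≅ ℤ/2 ⊕ ℤ/2 ⊕ ℤ/6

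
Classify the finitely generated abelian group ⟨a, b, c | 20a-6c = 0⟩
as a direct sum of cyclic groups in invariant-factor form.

Answer: M ≅ ℤ^2 ⊕ ℤ/2

Derivation:
rank_ℚ(R)=1; free=3−1=2
SNF(R) diag = [2] → torsion [2]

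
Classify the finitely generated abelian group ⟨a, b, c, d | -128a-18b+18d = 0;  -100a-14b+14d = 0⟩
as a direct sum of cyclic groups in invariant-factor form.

Answer: M ≅ ℤ^2 ⊕ ℤ/2 ⊕ ℤ/4

Derivation:
rank_ℚ(R)=2; free=4−2=2
SNF(R) diag = [2, 4] → torsion [2, 4]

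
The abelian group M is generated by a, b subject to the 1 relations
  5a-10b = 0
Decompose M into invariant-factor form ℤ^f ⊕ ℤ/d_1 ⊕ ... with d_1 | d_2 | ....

Answer: M ≅ ℤ^1 ⊕ ℤ/5

Derivation:
rank_ℚ(R)=1; free=2−1=1
SNF(R) diag = [5] → torsion [5]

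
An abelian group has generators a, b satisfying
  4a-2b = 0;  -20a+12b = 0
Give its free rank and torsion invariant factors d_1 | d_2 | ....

Answer: M ≅ ℤ/2 ⊕ ℤ/4

Derivation:
rank_ℚ(R)=2; free=2−2=0
SNF(R) diag = [2, 4] → torsion [2, 4]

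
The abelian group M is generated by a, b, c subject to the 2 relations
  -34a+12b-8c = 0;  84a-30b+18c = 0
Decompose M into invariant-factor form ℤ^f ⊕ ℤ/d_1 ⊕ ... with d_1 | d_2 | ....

Answer: M ≅ ℤ^1 ⊕ ℤ/2 ⊕ ℤ/6

Derivation:
rank_ℚ(R)=2; free=3−2=1
SNF(R) diag = [2, 6] → torsion [2, 6]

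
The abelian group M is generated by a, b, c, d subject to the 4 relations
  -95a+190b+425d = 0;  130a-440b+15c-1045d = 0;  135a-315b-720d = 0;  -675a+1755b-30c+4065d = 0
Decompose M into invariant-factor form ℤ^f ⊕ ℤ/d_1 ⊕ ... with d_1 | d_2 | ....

Answer: M ≅ ℤ/5 ⊕ ℤ/15 ⊕ ℤ/45 ⊕ ℤ/45

Derivation:
rank_ℚ(R)=4; free=4−4=0
SNF(R) diag = [5, 15, 45, 45] → torsion [5, 15, 45, 45]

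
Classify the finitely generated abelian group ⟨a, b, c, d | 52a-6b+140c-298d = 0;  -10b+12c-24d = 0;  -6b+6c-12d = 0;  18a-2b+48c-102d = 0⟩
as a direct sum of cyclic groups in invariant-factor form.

rank_ℚ(R)=4; free=4−4=0
SNF(R) diag = [2, 2, 6, 6] → torsion [2, 2, 6, 6]

Answer: M ≅ ℤ/2 ⊕ ℤ/2 ⊕ ℤ/6 ⊕ ℤ/6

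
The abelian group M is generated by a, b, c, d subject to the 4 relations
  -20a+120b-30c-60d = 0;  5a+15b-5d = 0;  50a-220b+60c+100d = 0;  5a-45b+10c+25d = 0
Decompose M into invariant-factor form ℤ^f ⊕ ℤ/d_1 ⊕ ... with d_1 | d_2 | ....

Answer: M ≅ ℤ/5 ⊕ ℤ/10 ⊕ ℤ/10 ⊕ ℤ/10

Derivation:
rank_ℚ(R)=4; free=4−4=0
SNF(R) diag = [5, 10, 10, 10] → torsion [5, 10, 10, 10]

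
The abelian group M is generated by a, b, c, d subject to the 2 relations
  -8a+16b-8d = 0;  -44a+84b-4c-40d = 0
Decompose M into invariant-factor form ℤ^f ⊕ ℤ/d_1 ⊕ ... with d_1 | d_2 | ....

rank_ℚ(R)=2; free=4−2=2
SNF(R) diag = [4, 8] → torsion [4, 8]

Answer: M ≅ ℤ^2 ⊕ ℤ/4 ⊕ ℤ/8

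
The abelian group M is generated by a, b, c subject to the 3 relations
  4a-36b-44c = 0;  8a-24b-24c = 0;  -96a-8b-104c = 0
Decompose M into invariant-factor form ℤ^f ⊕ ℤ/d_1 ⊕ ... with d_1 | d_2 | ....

rank_ℚ(R)=3; free=3−3=0
SNF(R) diag = [4, 8, 16] → torsion [4, 8, 16]

Answer: M ≅ ℤ/4 ⊕ ℤ/8 ⊕ ℤ/16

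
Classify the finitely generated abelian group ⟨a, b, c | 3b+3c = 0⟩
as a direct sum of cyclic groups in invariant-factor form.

Answer: M ≅ ℤ^2 ⊕ ℤ/3

Derivation:
rank_ℚ(R)=1; free=3−1=2
SNF(R) diag = [3] → torsion [3]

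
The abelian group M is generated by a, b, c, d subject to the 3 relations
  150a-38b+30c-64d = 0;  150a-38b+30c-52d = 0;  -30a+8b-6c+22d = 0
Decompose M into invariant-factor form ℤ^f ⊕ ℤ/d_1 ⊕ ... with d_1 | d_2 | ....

Answer: M ≅ ℤ^1 ⊕ ℤ/2 ⊕ ℤ/6 ⊕ ℤ/12

Derivation:
rank_ℚ(R)=3; free=4−3=1
SNF(R) diag = [2, 6, 12] → torsion [2, 6, 12]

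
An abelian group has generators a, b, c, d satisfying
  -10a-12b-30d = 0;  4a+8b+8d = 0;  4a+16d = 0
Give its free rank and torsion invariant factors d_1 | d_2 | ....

rank_ℚ(R)=3; free=4−3=1
SNF(R) diag = [2, 4, 8] → torsion [2, 4, 8]

Answer: M ≅ ℤ^1 ⊕ ℤ/2 ⊕ ℤ/4 ⊕ ℤ/8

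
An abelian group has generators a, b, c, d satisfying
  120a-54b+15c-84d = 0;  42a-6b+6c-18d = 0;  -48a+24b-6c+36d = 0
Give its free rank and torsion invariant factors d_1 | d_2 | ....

Answer: M ≅ ℤ^1 ⊕ ℤ/3 ⊕ ℤ/6 ⊕ ℤ/12

Derivation:
rank_ℚ(R)=3; free=4−3=1
SNF(R) diag = [3, 6, 12] → torsion [3, 6, 12]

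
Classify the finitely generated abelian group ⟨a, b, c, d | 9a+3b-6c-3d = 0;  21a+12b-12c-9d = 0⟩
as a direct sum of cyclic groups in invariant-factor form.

rank_ℚ(R)=2; free=4−2=2
SNF(R) diag = [3, 3] → torsion [3, 3]

Answer: M ≅ ℤ^2 ⊕ ℤ/3 ⊕ ℤ/3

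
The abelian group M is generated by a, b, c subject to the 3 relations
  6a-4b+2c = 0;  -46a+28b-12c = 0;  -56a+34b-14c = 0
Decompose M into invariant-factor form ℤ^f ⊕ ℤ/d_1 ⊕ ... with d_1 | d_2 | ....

Answer: M ≅ ℤ/2 ⊕ ℤ/2 ⊕ ℤ/2

Derivation:
rank_ℚ(R)=3; free=3−3=0
SNF(R) diag = [2, 2, 2] → torsion [2, 2, 2]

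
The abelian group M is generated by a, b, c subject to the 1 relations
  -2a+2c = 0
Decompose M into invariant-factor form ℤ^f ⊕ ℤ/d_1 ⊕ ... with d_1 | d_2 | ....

rank_ℚ(R)=1; free=3−1=2
SNF(R) diag = [2] → torsion [2]

Answer: M ≅ ℤ^2 ⊕ ℤ/2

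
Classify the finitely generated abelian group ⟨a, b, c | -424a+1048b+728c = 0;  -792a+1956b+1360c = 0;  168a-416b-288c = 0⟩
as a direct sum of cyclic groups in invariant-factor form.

rank_ℚ(R)=3; free=3−3=0
SNF(R) diag = [4, 8, 8] → torsion [4, 8, 8]

Answer: M ≅ ℤ/4 ⊕ ℤ/8 ⊕ ℤ/8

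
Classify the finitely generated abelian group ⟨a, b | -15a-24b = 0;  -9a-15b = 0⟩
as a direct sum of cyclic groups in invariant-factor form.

rank_ℚ(R)=2; free=2−2=0
SNF(R) diag = [3, 3] → torsion [3, 3]

Answer: M ≅ ℤ/3 ⊕ ℤ/3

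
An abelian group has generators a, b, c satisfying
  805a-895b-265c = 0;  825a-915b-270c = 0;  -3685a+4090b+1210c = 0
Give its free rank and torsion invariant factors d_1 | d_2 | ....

rank_ℚ(R)=3; free=3−3=0
SNF(R) diag = [5, 15, 45] → torsion [5, 15, 45]

Answer: M ≅ ℤ/5 ⊕ ℤ/15 ⊕ ℤ/45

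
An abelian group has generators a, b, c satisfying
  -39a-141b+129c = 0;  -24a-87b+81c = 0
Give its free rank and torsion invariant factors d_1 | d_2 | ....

Answer: M ≅ ℤ^1 ⊕ ℤ/3 ⊕ ℤ/3

Derivation:
rank_ℚ(R)=2; free=3−2=1
SNF(R) diag = [3, 3] → torsion [3, 3]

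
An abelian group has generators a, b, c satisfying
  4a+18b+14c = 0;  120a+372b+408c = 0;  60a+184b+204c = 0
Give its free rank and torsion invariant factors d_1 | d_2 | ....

rank_ℚ(R)=3; free=3−3=0
SNF(R) diag = [2, 4, 12] → torsion [2, 4, 12]

Answer: M ≅ ℤ/2 ⊕ ℤ/4 ⊕ ℤ/12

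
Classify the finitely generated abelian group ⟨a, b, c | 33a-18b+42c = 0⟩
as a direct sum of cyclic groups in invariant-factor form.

Answer: M ≅ ℤ^2 ⊕ ℤ/3

Derivation:
rank_ℚ(R)=1; free=3−1=2
SNF(R) diag = [3] → torsion [3]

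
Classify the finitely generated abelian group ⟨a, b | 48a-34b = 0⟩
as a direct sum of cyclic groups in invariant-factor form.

rank_ℚ(R)=1; free=2−1=1
SNF(R) diag = [2] → torsion [2]

Answer: M ≅ ℤ^1 ⊕ ℤ/2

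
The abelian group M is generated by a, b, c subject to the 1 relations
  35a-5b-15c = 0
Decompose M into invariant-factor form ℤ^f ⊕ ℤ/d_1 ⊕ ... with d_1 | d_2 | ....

Answer: M ≅ ℤ^2 ⊕ ℤ/5

Derivation:
rank_ℚ(R)=1; free=3−1=2
SNF(R) diag = [5] → torsion [5]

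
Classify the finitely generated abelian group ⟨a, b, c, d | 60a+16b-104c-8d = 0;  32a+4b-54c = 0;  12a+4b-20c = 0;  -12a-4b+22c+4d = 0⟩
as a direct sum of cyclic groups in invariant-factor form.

Answer: M ≅ ℤ/2 ⊕ ℤ/4 ⊕ ℤ/4 ⊕ ℤ/4

Derivation:
rank_ℚ(R)=4; free=4−4=0
SNF(R) diag = [2, 4, 4, 4] → torsion [2, 4, 4, 4]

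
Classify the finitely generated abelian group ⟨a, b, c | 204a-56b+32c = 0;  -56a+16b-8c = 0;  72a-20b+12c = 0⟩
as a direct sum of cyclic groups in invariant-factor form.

rank_ℚ(R)=3; free=3−3=0
SNF(R) diag = [4, 4, 8] → torsion [4, 4, 8]

Answer: M ≅ ℤ/4 ⊕ ℤ/4 ⊕ ℤ/8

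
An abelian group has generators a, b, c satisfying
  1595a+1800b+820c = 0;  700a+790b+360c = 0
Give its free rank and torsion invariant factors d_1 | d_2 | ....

rank_ℚ(R)=2; free=3−2=1
SNF(R) diag = [5, 10] → torsion [5, 10]

Answer: M ≅ ℤ^1 ⊕ ℤ/5 ⊕ ℤ/10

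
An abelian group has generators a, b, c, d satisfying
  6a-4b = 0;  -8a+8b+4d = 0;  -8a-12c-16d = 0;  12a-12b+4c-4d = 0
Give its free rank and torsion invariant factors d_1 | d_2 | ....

Answer: M ≅ ℤ/2 ⊕ ℤ/4 ⊕ ℤ/4 ⊕ ℤ/4

Derivation:
rank_ℚ(R)=4; free=4−4=0
SNF(R) diag = [2, 4, 4, 4] → torsion [2, 4, 4, 4]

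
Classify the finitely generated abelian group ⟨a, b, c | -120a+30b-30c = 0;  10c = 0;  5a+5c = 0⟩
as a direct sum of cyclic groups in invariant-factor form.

Answer: M ≅ ℤ/5 ⊕ ℤ/10 ⊕ ℤ/30

Derivation:
rank_ℚ(R)=3; free=3−3=0
SNF(R) diag = [5, 10, 30] → torsion [5, 10, 30]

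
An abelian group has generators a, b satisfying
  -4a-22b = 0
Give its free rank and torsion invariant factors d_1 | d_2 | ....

Answer: M ≅ ℤ^1 ⊕ ℤ/2

Derivation:
rank_ℚ(R)=1; free=2−1=1
SNF(R) diag = [2] → torsion [2]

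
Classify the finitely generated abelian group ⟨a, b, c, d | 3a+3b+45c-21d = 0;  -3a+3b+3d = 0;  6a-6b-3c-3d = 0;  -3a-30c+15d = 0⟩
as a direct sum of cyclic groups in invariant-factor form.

Answer: M ≅ ℤ/3 ⊕ ℤ/3 ⊕ ℤ/3 ⊕ ℤ/9

Derivation:
rank_ℚ(R)=4; free=4−4=0
SNF(R) diag = [3, 3, 3, 9] → torsion [3, 3, 3, 9]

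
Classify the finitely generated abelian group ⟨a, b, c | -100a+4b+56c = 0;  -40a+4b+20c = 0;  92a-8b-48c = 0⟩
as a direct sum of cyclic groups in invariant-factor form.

rank_ℚ(R)=3; free=3−3=0
SNF(R) diag = [4, 4, 12] → torsion [4, 4, 12]

Answer: M ≅ ℤ/4 ⊕ ℤ/4 ⊕ ℤ/12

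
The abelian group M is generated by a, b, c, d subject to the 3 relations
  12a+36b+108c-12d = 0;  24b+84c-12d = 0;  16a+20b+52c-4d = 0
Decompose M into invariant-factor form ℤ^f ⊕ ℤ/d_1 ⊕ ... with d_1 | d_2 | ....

rank_ℚ(R)=3; free=4−3=1
SNF(R) diag = [4, 12, 12] → torsion [4, 12, 12]

Answer: M ≅ ℤ^1 ⊕ ℤ/4 ⊕ ℤ/12 ⊕ ℤ/12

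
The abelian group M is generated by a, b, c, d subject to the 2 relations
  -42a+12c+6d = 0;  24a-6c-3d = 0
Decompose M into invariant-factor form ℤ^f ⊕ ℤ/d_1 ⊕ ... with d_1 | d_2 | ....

Answer: M ≅ ℤ^2 ⊕ ℤ/3 ⊕ ℤ/6

Derivation:
rank_ℚ(R)=2; free=4−2=2
SNF(R) diag = [3, 6] → torsion [3, 6]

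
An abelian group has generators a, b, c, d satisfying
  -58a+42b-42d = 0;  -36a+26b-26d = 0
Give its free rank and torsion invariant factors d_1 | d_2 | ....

Answer: M ≅ ℤ^2 ⊕ ℤ/2 ⊕ ℤ/2

Derivation:
rank_ℚ(R)=2; free=4−2=2
SNF(R) diag = [2, 2] → torsion [2, 2]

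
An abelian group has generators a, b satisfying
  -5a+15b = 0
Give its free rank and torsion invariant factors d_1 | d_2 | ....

rank_ℚ(R)=1; free=2−1=1
SNF(R) diag = [5] → torsion [5]

Answer: M ≅ ℤ^1 ⊕ ℤ/5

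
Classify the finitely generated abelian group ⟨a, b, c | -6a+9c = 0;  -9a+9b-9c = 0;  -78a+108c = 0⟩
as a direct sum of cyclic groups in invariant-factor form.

rank_ℚ(R)=3; free=3−3=0
SNF(R) diag = [3, 9, 18] → torsion [3, 9, 18]

Answer: M ≅ ℤ/3 ⊕ ℤ/9 ⊕ ℤ/18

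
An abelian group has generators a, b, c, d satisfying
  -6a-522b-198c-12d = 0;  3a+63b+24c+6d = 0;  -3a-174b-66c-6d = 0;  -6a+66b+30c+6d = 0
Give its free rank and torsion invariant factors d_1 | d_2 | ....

rank_ℚ(R)=4; free=4−4=0
SNF(R) diag = [3, 3, 6, 18] → torsion [3, 3, 6, 18]

Answer: M ≅ ℤ/3 ⊕ ℤ/3 ⊕ ℤ/6 ⊕ ℤ/18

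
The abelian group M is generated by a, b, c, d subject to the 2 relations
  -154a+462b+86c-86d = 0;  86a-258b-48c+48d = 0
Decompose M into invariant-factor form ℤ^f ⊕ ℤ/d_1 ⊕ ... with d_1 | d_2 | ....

Answer: M ≅ ℤ^2 ⊕ ℤ/2 ⊕ ℤ/2

Derivation:
rank_ℚ(R)=2; free=4−2=2
SNF(R) diag = [2, 2] → torsion [2, 2]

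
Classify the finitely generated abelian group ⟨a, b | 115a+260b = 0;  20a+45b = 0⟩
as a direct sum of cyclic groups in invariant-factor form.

rank_ℚ(R)=2; free=2−2=0
SNF(R) diag = [5, 5] → torsion [5, 5]

Answer: M ≅ ℤ/5 ⊕ ℤ/5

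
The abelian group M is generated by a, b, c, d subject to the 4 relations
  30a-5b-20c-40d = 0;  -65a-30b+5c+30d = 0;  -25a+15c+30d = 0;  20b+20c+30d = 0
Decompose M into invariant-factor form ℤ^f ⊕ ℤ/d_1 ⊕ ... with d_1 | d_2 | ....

Answer: M ≅ ℤ/5 ⊕ ℤ/5 ⊕ ℤ/10 ⊕ ℤ/10

Derivation:
rank_ℚ(R)=4; free=4−4=0
SNF(R) diag = [5, 5, 10, 10] → torsion [5, 5, 10, 10]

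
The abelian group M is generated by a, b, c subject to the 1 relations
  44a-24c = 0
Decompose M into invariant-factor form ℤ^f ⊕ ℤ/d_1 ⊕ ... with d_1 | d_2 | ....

rank_ℚ(R)=1; free=3−1=2
SNF(R) diag = [4] → torsion [4]

Answer: M ≅ ℤ^2 ⊕ ℤ/4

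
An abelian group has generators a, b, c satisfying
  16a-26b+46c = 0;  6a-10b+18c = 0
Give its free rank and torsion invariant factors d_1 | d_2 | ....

Answer: M ≅ ℤ^1 ⊕ ℤ/2 ⊕ ℤ/2

Derivation:
rank_ℚ(R)=2; free=3−2=1
SNF(R) diag = [2, 2] → torsion [2, 2]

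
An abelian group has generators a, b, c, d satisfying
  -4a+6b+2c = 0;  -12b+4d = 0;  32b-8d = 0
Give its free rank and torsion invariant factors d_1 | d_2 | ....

Answer: M ≅ ℤ^1 ⊕ ℤ/2 ⊕ ℤ/4 ⊕ ℤ/8

Derivation:
rank_ℚ(R)=3; free=4−3=1
SNF(R) diag = [2, 4, 8] → torsion [2, 4, 8]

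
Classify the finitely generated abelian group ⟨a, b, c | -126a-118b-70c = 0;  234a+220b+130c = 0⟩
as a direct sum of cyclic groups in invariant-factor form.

rank_ℚ(R)=2; free=3−2=1
SNF(R) diag = [2, 6] → torsion [2, 6]

Answer: M ≅ ℤ^1 ⊕ ℤ/2 ⊕ ℤ/6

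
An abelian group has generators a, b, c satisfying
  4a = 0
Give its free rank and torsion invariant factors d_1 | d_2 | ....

Answer: M ≅ ℤ^2 ⊕ ℤ/4

Derivation:
rank_ℚ(R)=1; free=3−1=2
SNF(R) diag = [4] → torsion [4]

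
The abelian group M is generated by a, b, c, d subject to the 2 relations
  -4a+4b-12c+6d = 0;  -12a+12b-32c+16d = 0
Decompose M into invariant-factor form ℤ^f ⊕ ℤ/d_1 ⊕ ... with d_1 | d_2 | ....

Answer: M ≅ ℤ^2 ⊕ ℤ/2 ⊕ ℤ/4

Derivation:
rank_ℚ(R)=2; free=4−2=2
SNF(R) diag = [2, 4] → torsion [2, 4]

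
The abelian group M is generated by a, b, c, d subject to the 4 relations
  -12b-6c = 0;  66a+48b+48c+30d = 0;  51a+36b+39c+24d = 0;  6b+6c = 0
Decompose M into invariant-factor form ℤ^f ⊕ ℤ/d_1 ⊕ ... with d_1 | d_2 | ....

rank_ℚ(R)=4; free=4−4=0
SNF(R) diag = [3, 6, 6, 18] → torsion [3, 6, 6, 18]

Answer: M ≅ ℤ/3 ⊕ ℤ/6 ⊕ ℤ/6 ⊕ ℤ/18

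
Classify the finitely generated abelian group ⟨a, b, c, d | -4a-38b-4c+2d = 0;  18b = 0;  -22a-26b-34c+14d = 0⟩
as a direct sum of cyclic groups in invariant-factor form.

rank_ℚ(R)=3; free=4−3=1
SNF(R) diag = [2, 6, 18] → torsion [2, 6, 18]

Answer: M ≅ ℤ^1 ⊕ ℤ/2 ⊕ ℤ/6 ⊕ ℤ/18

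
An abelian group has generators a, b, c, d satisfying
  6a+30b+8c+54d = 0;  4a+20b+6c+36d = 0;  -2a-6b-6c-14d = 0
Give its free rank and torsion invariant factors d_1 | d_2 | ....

Answer: M ≅ ℤ^1 ⊕ ℤ/2 ⊕ ℤ/2 ⊕ ℤ/4

Derivation:
rank_ℚ(R)=3; free=4−3=1
SNF(R) diag = [2, 2, 4] → torsion [2, 2, 4]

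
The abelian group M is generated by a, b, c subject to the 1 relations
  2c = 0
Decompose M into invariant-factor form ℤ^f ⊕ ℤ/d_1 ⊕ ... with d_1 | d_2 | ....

rank_ℚ(R)=1; free=3−1=2
SNF(R) diag = [2] → torsion [2]

Answer: M ≅ ℤ^2 ⊕ ℤ/2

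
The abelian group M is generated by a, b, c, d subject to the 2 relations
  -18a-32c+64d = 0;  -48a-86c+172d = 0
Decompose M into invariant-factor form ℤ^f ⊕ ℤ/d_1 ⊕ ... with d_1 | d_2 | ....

rank_ℚ(R)=2; free=4−2=2
SNF(R) diag = [2, 6] → torsion [2, 6]

Answer: M ≅ ℤ^2 ⊕ ℤ/2 ⊕ ℤ/6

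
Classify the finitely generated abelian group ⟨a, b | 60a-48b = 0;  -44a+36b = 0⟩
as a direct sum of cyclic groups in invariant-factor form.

Answer: M ≅ ℤ/4 ⊕ ℤ/12

Derivation:
rank_ℚ(R)=2; free=2−2=0
SNF(R) diag = [4, 12] → torsion [4, 12]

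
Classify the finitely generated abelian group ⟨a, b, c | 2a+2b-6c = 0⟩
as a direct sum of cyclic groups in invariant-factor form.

Answer: M ≅ ℤ^2 ⊕ ℤ/2

Derivation:
rank_ℚ(R)=1; free=3−1=2
SNF(R) diag = [2] → torsion [2]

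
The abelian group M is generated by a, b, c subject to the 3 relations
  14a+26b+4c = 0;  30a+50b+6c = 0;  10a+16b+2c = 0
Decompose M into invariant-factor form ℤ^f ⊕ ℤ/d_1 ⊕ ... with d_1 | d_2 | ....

Answer: M ≅ ℤ/2 ⊕ ℤ/2 ⊕ ℤ/6

Derivation:
rank_ℚ(R)=3; free=3−3=0
SNF(R) diag = [2, 2, 6] → torsion [2, 2, 6]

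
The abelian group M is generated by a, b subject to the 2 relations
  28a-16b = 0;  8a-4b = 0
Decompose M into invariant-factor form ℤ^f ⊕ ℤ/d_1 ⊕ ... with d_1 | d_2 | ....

rank_ℚ(R)=2; free=2−2=0
SNF(R) diag = [4, 4] → torsion [4, 4]

Answer: M ≅ ℤ/4 ⊕ ℤ/4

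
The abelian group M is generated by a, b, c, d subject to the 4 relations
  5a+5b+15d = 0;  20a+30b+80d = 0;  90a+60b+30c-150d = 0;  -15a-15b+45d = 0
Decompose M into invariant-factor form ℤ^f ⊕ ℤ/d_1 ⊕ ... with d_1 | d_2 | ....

Answer: M ≅ ℤ/5 ⊕ ℤ/10 ⊕ ℤ/30 ⊕ ℤ/90

Derivation:
rank_ℚ(R)=4; free=4−4=0
SNF(R) diag = [5, 10, 30, 90] → torsion [5, 10, 30, 90]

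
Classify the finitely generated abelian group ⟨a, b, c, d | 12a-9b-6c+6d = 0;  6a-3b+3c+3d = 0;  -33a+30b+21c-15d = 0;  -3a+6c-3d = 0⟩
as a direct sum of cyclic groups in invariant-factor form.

rank_ℚ(R)=4; free=4−4=0
SNF(R) diag = [3, 3, 3, 3] → torsion [3, 3, 3, 3]

Answer: M ≅ ℤ/3 ⊕ ℤ/3 ⊕ ℤ/3 ⊕ ℤ/3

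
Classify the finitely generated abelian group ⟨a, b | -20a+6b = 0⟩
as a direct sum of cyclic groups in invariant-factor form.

rank_ℚ(R)=1; free=2−1=1
SNF(R) diag = [2] → torsion [2]

Answer: M ≅ ℤ^1 ⊕ ℤ/2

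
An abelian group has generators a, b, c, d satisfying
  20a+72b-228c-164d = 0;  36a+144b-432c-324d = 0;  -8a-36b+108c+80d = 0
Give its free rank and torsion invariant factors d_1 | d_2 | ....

rank_ℚ(R)=3; free=4−3=1
SNF(R) diag = [4, 12, 36] → torsion [4, 12, 36]

Answer: M ≅ ℤ^1 ⊕ ℤ/4 ⊕ ℤ/12 ⊕ ℤ/36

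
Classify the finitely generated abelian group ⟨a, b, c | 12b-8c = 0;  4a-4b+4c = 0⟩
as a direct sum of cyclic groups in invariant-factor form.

rank_ℚ(R)=2; free=3−2=1
SNF(R) diag = [4, 4] → torsion [4, 4]

Answer: M ≅ ℤ^1 ⊕ ℤ/4 ⊕ ℤ/4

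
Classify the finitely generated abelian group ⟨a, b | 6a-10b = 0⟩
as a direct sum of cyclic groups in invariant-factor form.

Answer: M ≅ ℤ^1 ⊕ ℤ/2

Derivation:
rank_ℚ(R)=1; free=2−1=1
SNF(R) diag = [2] → torsion [2]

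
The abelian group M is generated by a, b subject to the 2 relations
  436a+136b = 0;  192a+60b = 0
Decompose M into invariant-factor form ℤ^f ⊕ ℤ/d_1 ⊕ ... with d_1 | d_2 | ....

rank_ℚ(R)=2; free=2−2=0
SNF(R) diag = [4, 12] → torsion [4, 12]

Answer: M ≅ ℤ/4 ⊕ ℤ/12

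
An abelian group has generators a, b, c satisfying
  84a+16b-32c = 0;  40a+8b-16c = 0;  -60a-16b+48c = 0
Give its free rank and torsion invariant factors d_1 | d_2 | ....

rank_ℚ(R)=3; free=3−3=0
SNF(R) diag = [4, 8, 16] → torsion [4, 8, 16]

Answer: M ≅ ℤ/4 ⊕ ℤ/8 ⊕ ℤ/16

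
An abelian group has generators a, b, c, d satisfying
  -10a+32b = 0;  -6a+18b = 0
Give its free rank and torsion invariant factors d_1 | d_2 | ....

rank_ℚ(R)=2; free=4−2=2
SNF(R) diag = [2, 6] → torsion [2, 6]

Answer: M ≅ ℤ^2 ⊕ ℤ/2 ⊕ ℤ/6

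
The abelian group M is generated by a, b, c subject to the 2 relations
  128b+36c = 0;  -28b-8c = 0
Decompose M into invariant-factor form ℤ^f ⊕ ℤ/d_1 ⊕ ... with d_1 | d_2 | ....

Answer: M ≅ ℤ^1 ⊕ ℤ/4 ⊕ ℤ/4

Derivation:
rank_ℚ(R)=2; free=3−2=1
SNF(R) diag = [4, 4] → torsion [4, 4]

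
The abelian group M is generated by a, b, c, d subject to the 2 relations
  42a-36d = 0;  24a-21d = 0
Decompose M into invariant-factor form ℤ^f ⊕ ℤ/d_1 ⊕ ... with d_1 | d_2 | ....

rank_ℚ(R)=2; free=4−2=2
SNF(R) diag = [3, 6] → torsion [3, 6]

Answer: M ≅ ℤ^2 ⊕ ℤ/3 ⊕ ℤ/6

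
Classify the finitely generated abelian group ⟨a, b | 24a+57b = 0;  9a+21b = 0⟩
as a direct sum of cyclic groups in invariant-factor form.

rank_ℚ(R)=2; free=2−2=0
SNF(R) diag = [3, 3] → torsion [3, 3]

Answer: M ≅ ℤ/3 ⊕ ℤ/3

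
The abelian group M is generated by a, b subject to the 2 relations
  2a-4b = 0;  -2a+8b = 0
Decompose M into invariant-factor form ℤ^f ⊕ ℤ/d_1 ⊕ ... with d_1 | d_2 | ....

Answer: M ≅ ℤ/2 ⊕ ℤ/4

Derivation:
rank_ℚ(R)=2; free=2−2=0
SNF(R) diag = [2, 4] → torsion [2, 4]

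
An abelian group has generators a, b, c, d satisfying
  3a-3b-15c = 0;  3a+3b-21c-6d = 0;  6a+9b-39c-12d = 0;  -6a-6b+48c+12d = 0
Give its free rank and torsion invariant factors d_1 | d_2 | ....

Answer: M ≅ ℤ/3 ⊕ ℤ/3 ⊕ ℤ/6 ⊕ ℤ/6

Derivation:
rank_ℚ(R)=4; free=4−4=0
SNF(R) diag = [3, 3, 6, 6] → torsion [3, 3, 6, 6]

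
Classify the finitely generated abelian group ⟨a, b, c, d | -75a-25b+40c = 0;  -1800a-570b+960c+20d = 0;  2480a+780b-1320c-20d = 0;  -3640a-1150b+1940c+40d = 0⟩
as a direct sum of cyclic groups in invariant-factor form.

Answer: M ≅ ℤ/5 ⊕ ℤ/10 ⊕ ℤ/20 ⊕ ℤ/20

Derivation:
rank_ℚ(R)=4; free=4−4=0
SNF(R) diag = [5, 10, 20, 20] → torsion [5, 10, 20, 20]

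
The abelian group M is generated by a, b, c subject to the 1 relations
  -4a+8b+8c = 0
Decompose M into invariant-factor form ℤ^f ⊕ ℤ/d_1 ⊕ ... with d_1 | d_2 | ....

Answer: M ≅ ℤ^2 ⊕ ℤ/4

Derivation:
rank_ℚ(R)=1; free=3−1=2
SNF(R) diag = [4] → torsion [4]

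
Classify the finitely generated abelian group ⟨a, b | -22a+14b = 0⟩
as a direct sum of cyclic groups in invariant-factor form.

rank_ℚ(R)=1; free=2−1=1
SNF(R) diag = [2] → torsion [2]

Answer: M ≅ ℤ^1 ⊕ ℤ/2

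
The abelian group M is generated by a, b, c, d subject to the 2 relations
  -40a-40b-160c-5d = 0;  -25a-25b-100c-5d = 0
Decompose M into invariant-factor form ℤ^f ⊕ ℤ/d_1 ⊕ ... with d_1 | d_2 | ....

rank_ℚ(R)=2; free=4−2=2
SNF(R) diag = [5, 15] → torsion [5, 15]

Answer: M ≅ ℤ^2 ⊕ ℤ/5 ⊕ ℤ/15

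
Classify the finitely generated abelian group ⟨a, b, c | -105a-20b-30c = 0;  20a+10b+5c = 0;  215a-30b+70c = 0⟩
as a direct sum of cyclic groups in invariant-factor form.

Answer: M ≅ ℤ/5 ⊕ ℤ/5 ⊕ ℤ/10

Derivation:
rank_ℚ(R)=3; free=3−3=0
SNF(R) diag = [5, 5, 10] → torsion [5, 5, 10]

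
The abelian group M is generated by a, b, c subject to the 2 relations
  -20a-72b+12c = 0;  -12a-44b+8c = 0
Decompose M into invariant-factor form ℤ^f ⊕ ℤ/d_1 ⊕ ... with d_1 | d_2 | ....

rank_ℚ(R)=2; free=3−2=1
SNF(R) diag = [4, 4] → torsion [4, 4]

Answer: M ≅ ℤ^1 ⊕ ℤ/4 ⊕ ℤ/4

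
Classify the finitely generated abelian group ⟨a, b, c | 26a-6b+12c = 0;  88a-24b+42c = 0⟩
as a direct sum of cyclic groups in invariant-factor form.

Answer: M ≅ ℤ^1 ⊕ ℤ/2 ⊕ ℤ/6

Derivation:
rank_ℚ(R)=2; free=3−2=1
SNF(R) diag = [2, 6] → torsion [2, 6]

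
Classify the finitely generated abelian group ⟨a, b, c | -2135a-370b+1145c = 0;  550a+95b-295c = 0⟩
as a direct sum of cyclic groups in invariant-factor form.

rank_ℚ(R)=2; free=3−2=1
SNF(R) diag = [5, 15] → torsion [5, 15]

Answer: M ≅ ℤ^1 ⊕ ℤ/5 ⊕ ℤ/15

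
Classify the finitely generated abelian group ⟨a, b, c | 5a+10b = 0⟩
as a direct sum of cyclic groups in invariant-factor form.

rank_ℚ(R)=1; free=3−1=2
SNF(R) diag = [5] → torsion [5]

Answer: M ≅ ℤ^2 ⊕ ℤ/5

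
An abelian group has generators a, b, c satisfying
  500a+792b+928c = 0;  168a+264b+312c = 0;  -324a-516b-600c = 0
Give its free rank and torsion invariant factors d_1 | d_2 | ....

rank_ℚ(R)=3; free=3−3=0
SNF(R) diag = [4, 12, 24] → torsion [4, 12, 24]

Answer: M ≅ ℤ/4 ⊕ ℤ/12 ⊕ ℤ/24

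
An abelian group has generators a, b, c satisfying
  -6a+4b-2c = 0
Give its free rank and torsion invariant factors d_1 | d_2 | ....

Answer: M ≅ ℤ^2 ⊕ ℤ/2

Derivation:
rank_ℚ(R)=1; free=3−1=2
SNF(R) diag = [2] → torsion [2]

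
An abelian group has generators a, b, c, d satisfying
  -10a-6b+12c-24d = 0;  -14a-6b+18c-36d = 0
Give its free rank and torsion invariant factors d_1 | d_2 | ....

rank_ℚ(R)=2; free=4−2=2
SNF(R) diag = [2, 6] → torsion [2, 6]

Answer: M ≅ ℤ^2 ⊕ ℤ/2 ⊕ ℤ/6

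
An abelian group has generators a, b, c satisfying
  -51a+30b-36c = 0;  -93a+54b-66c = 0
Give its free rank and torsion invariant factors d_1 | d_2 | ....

rank_ℚ(R)=2; free=3−2=1
SNF(R) diag = [3, 6] → torsion [3, 6]

Answer: M ≅ ℤ^1 ⊕ ℤ/3 ⊕ ℤ/6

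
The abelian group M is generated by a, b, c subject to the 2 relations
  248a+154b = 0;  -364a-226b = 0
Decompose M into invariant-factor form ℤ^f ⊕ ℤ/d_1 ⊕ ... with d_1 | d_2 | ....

rank_ℚ(R)=2; free=3−2=1
SNF(R) diag = [2, 4] → torsion [2, 4]

Answer: M ≅ ℤ^1 ⊕ ℤ/2 ⊕ ℤ/4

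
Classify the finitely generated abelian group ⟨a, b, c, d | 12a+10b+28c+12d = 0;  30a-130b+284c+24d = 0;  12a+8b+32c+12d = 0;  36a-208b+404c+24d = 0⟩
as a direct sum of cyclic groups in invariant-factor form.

rank_ℚ(R)=4; free=4−4=0
SNF(R) diag = [2, 6, 12, 36] → torsion [2, 6, 12, 36]

Answer: M ≅ ℤ/2 ⊕ ℤ/6 ⊕ ℤ/12 ⊕ ℤ/36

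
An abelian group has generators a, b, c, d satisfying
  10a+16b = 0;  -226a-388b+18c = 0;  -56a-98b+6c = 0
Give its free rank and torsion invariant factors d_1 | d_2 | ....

Answer: M ≅ ℤ^1 ⊕ ℤ/2 ⊕ ℤ/6 ⊕ ℤ/6

Derivation:
rank_ℚ(R)=3; free=4−3=1
SNF(R) diag = [2, 6, 6] → torsion [2, 6, 6]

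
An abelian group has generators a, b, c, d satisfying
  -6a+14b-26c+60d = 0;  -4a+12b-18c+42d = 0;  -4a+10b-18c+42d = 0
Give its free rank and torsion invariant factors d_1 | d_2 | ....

rank_ℚ(R)=3; free=4−3=1
SNF(R) diag = [2, 2, 2] → torsion [2, 2, 2]

Answer: M ≅ ℤ^1 ⊕ ℤ/2 ⊕ ℤ/2 ⊕ ℤ/2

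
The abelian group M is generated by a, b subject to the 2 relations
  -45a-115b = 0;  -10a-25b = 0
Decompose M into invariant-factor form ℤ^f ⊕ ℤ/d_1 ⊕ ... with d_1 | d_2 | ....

rank_ℚ(R)=2; free=2−2=0
SNF(R) diag = [5, 5] → torsion [5, 5]

Answer: M ≅ ℤ/5 ⊕ ℤ/5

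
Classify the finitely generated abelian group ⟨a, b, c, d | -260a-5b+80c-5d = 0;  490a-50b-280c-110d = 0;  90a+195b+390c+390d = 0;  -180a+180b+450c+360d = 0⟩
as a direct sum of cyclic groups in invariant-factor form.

rank_ℚ(R)=4; free=4−4=0
SNF(R) diag = [5, 15, 30, 90] → torsion [5, 15, 30, 90]

Answer: M ≅ ℤ/5 ⊕ ℤ/15 ⊕ ℤ/30 ⊕ ℤ/90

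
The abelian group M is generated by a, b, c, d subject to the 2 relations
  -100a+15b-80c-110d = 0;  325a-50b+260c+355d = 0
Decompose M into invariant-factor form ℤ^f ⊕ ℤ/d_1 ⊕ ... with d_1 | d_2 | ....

Answer: M ≅ ℤ^2 ⊕ ℤ/5 ⊕ ℤ/5

Derivation:
rank_ℚ(R)=2; free=4−2=2
SNF(R) diag = [5, 5] → torsion [5, 5]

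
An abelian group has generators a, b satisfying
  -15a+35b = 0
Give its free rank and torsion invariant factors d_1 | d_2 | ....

Answer: M ≅ ℤ^1 ⊕ ℤ/5

Derivation:
rank_ℚ(R)=1; free=2−1=1
SNF(R) diag = [5] → torsion [5]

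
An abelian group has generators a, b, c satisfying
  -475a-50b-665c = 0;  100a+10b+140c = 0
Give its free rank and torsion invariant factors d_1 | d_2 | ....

Answer: M ≅ ℤ^1 ⊕ ℤ/5 ⊕ ℤ/10

Derivation:
rank_ℚ(R)=2; free=3−2=1
SNF(R) diag = [5, 10] → torsion [5, 10]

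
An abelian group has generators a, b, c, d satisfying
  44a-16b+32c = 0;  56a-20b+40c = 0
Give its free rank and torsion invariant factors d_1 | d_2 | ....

rank_ℚ(R)=2; free=4−2=2
SNF(R) diag = [4, 4] → torsion [4, 4]

Answer: M ≅ ℤ^2 ⊕ ℤ/4 ⊕ ℤ/4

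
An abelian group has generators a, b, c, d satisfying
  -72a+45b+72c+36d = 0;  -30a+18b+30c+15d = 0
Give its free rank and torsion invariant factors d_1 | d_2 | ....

rank_ℚ(R)=2; free=4−2=2
SNF(R) diag = [3, 9] → torsion [3, 9]

Answer: M ≅ ℤ^2 ⊕ ℤ/3 ⊕ ℤ/9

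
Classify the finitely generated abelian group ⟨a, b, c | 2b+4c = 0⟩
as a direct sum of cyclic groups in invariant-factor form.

Answer: M ≅ ℤ^2 ⊕ ℤ/2

Derivation:
rank_ℚ(R)=1; free=3−1=2
SNF(R) diag = [2] → torsion [2]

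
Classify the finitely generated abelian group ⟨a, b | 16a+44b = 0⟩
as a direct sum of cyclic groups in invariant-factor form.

rank_ℚ(R)=1; free=2−1=1
SNF(R) diag = [4] → torsion [4]

Answer: M ≅ ℤ^1 ⊕ ℤ/4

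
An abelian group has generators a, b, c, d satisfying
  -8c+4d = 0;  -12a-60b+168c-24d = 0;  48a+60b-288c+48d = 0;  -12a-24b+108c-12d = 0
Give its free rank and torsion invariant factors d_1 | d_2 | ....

rank_ℚ(R)=4; free=4−4=0
SNF(R) diag = [4, 12, 36, 108] → torsion [4, 12, 36, 108]

Answer: M ≅ ℤ/4 ⊕ ℤ/12 ⊕ ℤ/36 ⊕ ℤ/108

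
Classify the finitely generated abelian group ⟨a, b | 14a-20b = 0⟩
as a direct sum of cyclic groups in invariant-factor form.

Answer: M ≅ ℤ^1 ⊕ ℤ/2

Derivation:
rank_ℚ(R)=1; free=2−1=1
SNF(R) diag = [2] → torsion [2]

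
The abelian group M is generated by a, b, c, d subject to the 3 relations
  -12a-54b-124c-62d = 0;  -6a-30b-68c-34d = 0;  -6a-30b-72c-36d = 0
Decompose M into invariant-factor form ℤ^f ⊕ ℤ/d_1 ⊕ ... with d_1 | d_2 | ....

rank_ℚ(R)=3; free=4−3=1
SNF(R) diag = [2, 6, 6] → torsion [2, 6, 6]

Answer: M ≅ ℤ^1 ⊕ ℤ/2 ⊕ ℤ/6 ⊕ ℤ/6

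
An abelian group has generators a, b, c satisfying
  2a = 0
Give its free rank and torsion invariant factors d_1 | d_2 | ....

Answer: M ≅ ℤ^2 ⊕ ℤ/2

Derivation:
rank_ℚ(R)=1; free=3−1=2
SNF(R) diag = [2] → torsion [2]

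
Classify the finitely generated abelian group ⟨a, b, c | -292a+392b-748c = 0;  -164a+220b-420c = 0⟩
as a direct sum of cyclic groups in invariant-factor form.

Answer: M ≅ ℤ^1 ⊕ ℤ/4 ⊕ ℤ/4

Derivation:
rank_ℚ(R)=2; free=3−2=1
SNF(R) diag = [4, 4] → torsion [4, 4]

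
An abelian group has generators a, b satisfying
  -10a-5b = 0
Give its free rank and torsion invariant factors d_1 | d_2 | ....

Answer: M ≅ ℤ^1 ⊕ ℤ/5

Derivation:
rank_ℚ(R)=1; free=2−1=1
SNF(R) diag = [5] → torsion [5]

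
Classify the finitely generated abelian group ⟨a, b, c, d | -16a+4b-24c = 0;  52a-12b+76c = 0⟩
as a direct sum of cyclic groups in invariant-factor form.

rank_ℚ(R)=2; free=4−2=2
SNF(R) diag = [4, 4] → torsion [4, 4]

Answer: M ≅ ℤ^2 ⊕ ℤ/4 ⊕ ℤ/4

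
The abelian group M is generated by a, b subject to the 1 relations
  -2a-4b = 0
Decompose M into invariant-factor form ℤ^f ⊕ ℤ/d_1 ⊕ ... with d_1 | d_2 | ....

Answer: M ≅ ℤ^1 ⊕ ℤ/2

Derivation:
rank_ℚ(R)=1; free=2−1=1
SNF(R) diag = [2] → torsion [2]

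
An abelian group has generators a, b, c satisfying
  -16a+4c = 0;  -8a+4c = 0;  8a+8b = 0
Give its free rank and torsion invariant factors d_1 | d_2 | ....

Answer: M ≅ ℤ/4 ⊕ ℤ/8 ⊕ ℤ/8

Derivation:
rank_ℚ(R)=3; free=3−3=0
SNF(R) diag = [4, 8, 8] → torsion [4, 8, 8]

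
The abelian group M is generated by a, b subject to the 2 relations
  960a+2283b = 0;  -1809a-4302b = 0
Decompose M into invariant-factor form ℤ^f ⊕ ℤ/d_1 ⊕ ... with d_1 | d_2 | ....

rank_ℚ(R)=2; free=2−2=0
SNF(R) diag = [3, 9] → torsion [3, 9]

Answer: M ≅ ℤ/3 ⊕ ℤ/9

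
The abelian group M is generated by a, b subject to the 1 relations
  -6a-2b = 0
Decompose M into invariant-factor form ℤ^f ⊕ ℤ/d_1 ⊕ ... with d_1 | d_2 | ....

Answer: M ≅ ℤ^1 ⊕ ℤ/2

Derivation:
rank_ℚ(R)=1; free=2−1=1
SNF(R) diag = [2] → torsion [2]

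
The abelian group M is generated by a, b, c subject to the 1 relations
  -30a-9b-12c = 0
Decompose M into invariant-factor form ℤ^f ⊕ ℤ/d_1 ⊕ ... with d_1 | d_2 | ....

Answer: M ≅ ℤ^2 ⊕ ℤ/3

Derivation:
rank_ℚ(R)=1; free=3−1=2
SNF(R) diag = [3] → torsion [3]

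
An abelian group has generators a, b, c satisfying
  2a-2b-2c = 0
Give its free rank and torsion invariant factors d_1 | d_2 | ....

rank_ℚ(R)=1; free=3−1=2
SNF(R) diag = [2] → torsion [2]

Answer: M ≅ ℤ^2 ⊕ ℤ/2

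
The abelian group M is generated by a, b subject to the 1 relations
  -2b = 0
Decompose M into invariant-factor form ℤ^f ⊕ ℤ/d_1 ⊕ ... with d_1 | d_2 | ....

Answer: M ≅ ℤ^1 ⊕ ℤ/2

Derivation:
rank_ℚ(R)=1; free=2−1=1
SNF(R) diag = [2] → torsion [2]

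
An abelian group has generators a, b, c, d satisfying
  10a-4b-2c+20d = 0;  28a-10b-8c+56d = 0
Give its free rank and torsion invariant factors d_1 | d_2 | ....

rank_ℚ(R)=2; free=4−2=2
SNF(R) diag = [2, 6] → torsion [2, 6]

Answer: M ≅ ℤ^2 ⊕ ℤ/2 ⊕ ℤ/6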